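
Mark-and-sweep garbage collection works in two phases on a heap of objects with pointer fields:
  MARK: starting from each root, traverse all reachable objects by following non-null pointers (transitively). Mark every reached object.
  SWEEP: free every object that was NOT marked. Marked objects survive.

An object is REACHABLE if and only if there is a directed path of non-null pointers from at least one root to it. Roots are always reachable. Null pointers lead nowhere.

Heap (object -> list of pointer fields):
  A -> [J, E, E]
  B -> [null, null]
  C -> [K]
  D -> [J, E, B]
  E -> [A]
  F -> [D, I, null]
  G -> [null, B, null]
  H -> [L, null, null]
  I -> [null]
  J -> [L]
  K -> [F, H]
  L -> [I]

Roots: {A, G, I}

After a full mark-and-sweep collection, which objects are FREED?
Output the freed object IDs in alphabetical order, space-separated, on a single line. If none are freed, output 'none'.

Answer: C D F H K

Derivation:
Roots: A G I
Mark A: refs=J E E, marked=A
Mark G: refs=null B null, marked=A G
Mark I: refs=null, marked=A G I
Mark J: refs=L, marked=A G I J
Mark E: refs=A, marked=A E G I J
Mark B: refs=null null, marked=A B E G I J
Mark L: refs=I, marked=A B E G I J L
Unmarked (collected): C D F H K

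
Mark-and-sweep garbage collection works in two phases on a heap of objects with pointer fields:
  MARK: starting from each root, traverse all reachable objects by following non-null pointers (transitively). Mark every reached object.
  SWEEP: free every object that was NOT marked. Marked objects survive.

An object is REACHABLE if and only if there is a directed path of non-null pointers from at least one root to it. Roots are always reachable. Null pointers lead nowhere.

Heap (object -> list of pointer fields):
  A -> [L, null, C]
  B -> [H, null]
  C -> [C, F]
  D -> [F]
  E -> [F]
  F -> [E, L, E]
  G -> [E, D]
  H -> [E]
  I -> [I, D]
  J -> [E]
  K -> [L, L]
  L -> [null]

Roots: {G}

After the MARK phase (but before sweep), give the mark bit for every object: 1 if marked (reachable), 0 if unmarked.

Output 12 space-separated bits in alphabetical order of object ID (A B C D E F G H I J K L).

Roots: G
Mark G: refs=E D, marked=G
Mark E: refs=F, marked=E G
Mark D: refs=F, marked=D E G
Mark F: refs=E L E, marked=D E F G
Mark L: refs=null, marked=D E F G L
Unmarked (collected): A B C H I J K

Answer: 0 0 0 1 1 1 1 0 0 0 0 1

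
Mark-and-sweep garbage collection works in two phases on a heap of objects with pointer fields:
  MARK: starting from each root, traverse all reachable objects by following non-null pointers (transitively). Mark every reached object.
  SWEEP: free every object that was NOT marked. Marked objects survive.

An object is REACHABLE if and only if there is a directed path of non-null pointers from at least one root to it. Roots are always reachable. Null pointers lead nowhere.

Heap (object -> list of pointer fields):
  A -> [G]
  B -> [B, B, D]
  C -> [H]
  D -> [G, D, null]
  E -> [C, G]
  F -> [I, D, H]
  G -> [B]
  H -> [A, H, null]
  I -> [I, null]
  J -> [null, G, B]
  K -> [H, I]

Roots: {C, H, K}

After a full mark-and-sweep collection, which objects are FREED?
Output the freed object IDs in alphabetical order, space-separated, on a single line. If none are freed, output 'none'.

Answer: E F J

Derivation:
Roots: C H K
Mark C: refs=H, marked=C
Mark H: refs=A H null, marked=C H
Mark K: refs=H I, marked=C H K
Mark A: refs=G, marked=A C H K
Mark I: refs=I null, marked=A C H I K
Mark G: refs=B, marked=A C G H I K
Mark B: refs=B B D, marked=A B C G H I K
Mark D: refs=G D null, marked=A B C D G H I K
Unmarked (collected): E F J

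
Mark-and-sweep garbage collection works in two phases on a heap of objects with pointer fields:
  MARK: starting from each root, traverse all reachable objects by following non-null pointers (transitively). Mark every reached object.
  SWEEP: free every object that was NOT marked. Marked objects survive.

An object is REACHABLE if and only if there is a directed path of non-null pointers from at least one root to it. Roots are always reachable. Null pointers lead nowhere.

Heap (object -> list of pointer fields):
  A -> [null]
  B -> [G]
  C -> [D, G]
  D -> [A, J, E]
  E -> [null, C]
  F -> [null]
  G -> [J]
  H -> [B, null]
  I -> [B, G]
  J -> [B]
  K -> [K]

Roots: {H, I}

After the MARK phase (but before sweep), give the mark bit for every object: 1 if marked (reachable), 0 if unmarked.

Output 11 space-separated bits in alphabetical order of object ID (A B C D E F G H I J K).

Roots: H I
Mark H: refs=B null, marked=H
Mark I: refs=B G, marked=H I
Mark B: refs=G, marked=B H I
Mark G: refs=J, marked=B G H I
Mark J: refs=B, marked=B G H I J
Unmarked (collected): A C D E F K

Answer: 0 1 0 0 0 0 1 1 1 1 0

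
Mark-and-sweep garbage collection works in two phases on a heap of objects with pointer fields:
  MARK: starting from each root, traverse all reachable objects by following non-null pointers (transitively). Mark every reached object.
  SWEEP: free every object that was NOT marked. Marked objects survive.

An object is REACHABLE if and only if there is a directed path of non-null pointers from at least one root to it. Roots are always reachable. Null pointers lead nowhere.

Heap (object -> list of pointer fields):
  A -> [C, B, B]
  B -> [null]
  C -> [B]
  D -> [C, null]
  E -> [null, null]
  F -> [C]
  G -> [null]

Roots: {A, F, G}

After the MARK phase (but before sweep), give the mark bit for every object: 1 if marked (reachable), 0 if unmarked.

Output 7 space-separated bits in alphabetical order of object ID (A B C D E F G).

Answer: 1 1 1 0 0 1 1

Derivation:
Roots: A F G
Mark A: refs=C B B, marked=A
Mark F: refs=C, marked=A F
Mark G: refs=null, marked=A F G
Mark C: refs=B, marked=A C F G
Mark B: refs=null, marked=A B C F G
Unmarked (collected): D E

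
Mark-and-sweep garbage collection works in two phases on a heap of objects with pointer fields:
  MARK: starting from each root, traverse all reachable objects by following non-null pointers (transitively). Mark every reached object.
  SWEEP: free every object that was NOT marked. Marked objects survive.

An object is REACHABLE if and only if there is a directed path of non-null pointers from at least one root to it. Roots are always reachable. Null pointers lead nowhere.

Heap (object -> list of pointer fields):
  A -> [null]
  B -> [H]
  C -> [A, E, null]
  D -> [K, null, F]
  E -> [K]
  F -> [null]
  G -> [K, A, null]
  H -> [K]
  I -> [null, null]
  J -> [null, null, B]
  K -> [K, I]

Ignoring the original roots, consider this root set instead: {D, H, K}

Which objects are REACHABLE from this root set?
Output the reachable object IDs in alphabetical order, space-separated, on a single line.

Roots: D H K
Mark D: refs=K null F, marked=D
Mark H: refs=K, marked=D H
Mark K: refs=K I, marked=D H K
Mark F: refs=null, marked=D F H K
Mark I: refs=null null, marked=D F H I K
Unmarked (collected): A B C E G J

Answer: D F H I K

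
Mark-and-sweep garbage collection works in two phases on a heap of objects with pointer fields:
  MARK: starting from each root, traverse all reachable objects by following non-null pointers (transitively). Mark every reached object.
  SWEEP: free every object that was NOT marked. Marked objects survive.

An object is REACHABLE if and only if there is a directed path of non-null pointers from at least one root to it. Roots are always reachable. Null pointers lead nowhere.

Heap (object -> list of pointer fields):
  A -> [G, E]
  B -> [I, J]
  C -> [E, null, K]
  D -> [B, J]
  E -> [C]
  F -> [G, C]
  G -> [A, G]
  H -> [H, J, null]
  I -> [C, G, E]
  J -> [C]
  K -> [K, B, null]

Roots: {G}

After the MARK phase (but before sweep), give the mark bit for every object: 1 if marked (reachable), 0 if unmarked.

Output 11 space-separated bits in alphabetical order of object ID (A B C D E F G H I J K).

Roots: G
Mark G: refs=A G, marked=G
Mark A: refs=G E, marked=A G
Mark E: refs=C, marked=A E G
Mark C: refs=E null K, marked=A C E G
Mark K: refs=K B null, marked=A C E G K
Mark B: refs=I J, marked=A B C E G K
Mark I: refs=C G E, marked=A B C E G I K
Mark J: refs=C, marked=A B C E G I J K
Unmarked (collected): D F H

Answer: 1 1 1 0 1 0 1 0 1 1 1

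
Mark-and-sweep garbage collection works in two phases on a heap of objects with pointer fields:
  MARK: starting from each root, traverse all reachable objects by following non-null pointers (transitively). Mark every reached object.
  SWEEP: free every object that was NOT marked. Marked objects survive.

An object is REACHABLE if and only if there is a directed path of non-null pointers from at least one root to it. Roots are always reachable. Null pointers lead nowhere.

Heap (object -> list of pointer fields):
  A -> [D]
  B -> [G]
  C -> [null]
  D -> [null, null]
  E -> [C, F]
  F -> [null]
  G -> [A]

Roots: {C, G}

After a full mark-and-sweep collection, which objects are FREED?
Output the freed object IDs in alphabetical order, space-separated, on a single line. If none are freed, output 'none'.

Answer: B E F

Derivation:
Roots: C G
Mark C: refs=null, marked=C
Mark G: refs=A, marked=C G
Mark A: refs=D, marked=A C G
Mark D: refs=null null, marked=A C D G
Unmarked (collected): B E F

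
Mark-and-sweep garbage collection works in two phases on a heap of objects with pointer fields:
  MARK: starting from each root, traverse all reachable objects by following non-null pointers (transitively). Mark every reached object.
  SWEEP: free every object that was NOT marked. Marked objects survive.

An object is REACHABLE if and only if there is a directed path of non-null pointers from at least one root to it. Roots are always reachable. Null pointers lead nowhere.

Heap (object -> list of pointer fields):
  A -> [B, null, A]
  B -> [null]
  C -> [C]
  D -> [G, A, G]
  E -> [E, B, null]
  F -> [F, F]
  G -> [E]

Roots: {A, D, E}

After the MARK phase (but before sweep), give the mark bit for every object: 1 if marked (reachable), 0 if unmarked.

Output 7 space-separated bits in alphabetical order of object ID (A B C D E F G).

Roots: A D E
Mark A: refs=B null A, marked=A
Mark D: refs=G A G, marked=A D
Mark E: refs=E B null, marked=A D E
Mark B: refs=null, marked=A B D E
Mark G: refs=E, marked=A B D E G
Unmarked (collected): C F

Answer: 1 1 0 1 1 0 1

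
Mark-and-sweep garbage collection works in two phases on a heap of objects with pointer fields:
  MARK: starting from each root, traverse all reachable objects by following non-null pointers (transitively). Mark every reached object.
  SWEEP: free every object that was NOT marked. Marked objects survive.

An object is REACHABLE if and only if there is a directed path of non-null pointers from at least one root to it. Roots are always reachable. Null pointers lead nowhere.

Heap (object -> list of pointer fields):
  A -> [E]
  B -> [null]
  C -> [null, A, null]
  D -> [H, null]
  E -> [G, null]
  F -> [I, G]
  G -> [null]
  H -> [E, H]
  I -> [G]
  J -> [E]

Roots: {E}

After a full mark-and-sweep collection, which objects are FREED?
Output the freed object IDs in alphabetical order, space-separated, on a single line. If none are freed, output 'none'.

Answer: A B C D F H I J

Derivation:
Roots: E
Mark E: refs=G null, marked=E
Mark G: refs=null, marked=E G
Unmarked (collected): A B C D F H I J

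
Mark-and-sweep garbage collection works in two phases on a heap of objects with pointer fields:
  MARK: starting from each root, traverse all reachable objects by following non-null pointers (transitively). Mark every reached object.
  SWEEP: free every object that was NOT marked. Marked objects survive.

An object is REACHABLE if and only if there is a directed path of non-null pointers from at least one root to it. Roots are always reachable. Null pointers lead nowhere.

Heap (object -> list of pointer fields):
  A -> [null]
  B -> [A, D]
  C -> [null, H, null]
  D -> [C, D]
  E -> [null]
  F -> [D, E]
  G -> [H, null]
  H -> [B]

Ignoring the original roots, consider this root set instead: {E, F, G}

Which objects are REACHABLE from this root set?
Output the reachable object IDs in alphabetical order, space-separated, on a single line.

Answer: A B C D E F G H

Derivation:
Roots: E F G
Mark E: refs=null, marked=E
Mark F: refs=D E, marked=E F
Mark G: refs=H null, marked=E F G
Mark D: refs=C D, marked=D E F G
Mark H: refs=B, marked=D E F G H
Mark C: refs=null H null, marked=C D E F G H
Mark B: refs=A D, marked=B C D E F G H
Mark A: refs=null, marked=A B C D E F G H
Unmarked (collected): (none)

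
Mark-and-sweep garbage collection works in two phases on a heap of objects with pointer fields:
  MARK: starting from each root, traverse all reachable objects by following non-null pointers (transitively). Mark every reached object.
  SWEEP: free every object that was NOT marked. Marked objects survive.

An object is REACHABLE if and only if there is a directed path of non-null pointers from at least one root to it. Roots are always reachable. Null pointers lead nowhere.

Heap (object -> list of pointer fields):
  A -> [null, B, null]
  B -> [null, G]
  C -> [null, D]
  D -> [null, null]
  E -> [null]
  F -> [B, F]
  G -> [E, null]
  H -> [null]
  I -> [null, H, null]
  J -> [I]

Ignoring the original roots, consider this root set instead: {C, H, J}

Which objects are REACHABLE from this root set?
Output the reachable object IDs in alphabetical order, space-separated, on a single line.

Answer: C D H I J

Derivation:
Roots: C H J
Mark C: refs=null D, marked=C
Mark H: refs=null, marked=C H
Mark J: refs=I, marked=C H J
Mark D: refs=null null, marked=C D H J
Mark I: refs=null H null, marked=C D H I J
Unmarked (collected): A B E F G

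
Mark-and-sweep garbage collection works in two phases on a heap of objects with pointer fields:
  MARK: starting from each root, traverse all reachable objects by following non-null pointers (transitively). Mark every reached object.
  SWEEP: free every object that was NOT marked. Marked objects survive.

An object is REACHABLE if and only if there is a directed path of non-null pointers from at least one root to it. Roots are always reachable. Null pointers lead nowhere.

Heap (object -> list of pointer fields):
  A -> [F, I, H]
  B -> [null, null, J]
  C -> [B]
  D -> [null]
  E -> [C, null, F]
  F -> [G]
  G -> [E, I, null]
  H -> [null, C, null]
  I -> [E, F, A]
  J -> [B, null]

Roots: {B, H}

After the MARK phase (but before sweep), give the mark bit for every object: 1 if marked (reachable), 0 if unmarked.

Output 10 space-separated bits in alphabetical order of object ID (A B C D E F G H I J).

Answer: 0 1 1 0 0 0 0 1 0 1

Derivation:
Roots: B H
Mark B: refs=null null J, marked=B
Mark H: refs=null C null, marked=B H
Mark J: refs=B null, marked=B H J
Mark C: refs=B, marked=B C H J
Unmarked (collected): A D E F G I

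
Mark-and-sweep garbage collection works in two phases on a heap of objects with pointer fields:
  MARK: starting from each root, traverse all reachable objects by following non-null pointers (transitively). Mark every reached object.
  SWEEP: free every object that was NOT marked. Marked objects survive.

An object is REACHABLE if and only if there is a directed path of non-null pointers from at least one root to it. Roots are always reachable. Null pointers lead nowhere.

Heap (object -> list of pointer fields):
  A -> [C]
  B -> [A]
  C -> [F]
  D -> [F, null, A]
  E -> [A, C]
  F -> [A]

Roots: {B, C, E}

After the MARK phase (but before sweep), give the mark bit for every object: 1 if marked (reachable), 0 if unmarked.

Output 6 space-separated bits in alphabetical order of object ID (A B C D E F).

Answer: 1 1 1 0 1 1

Derivation:
Roots: B C E
Mark B: refs=A, marked=B
Mark C: refs=F, marked=B C
Mark E: refs=A C, marked=B C E
Mark A: refs=C, marked=A B C E
Mark F: refs=A, marked=A B C E F
Unmarked (collected): D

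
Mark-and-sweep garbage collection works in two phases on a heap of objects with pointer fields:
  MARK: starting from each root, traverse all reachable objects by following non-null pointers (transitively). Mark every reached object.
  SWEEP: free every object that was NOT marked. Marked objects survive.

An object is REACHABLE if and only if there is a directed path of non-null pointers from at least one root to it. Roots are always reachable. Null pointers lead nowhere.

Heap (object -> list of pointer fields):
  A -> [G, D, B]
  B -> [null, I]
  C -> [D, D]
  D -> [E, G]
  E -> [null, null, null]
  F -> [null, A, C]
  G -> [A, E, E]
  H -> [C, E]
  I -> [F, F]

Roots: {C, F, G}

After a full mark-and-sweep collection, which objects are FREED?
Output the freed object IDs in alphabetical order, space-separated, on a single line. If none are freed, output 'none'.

Roots: C F G
Mark C: refs=D D, marked=C
Mark F: refs=null A C, marked=C F
Mark G: refs=A E E, marked=C F G
Mark D: refs=E G, marked=C D F G
Mark A: refs=G D B, marked=A C D F G
Mark E: refs=null null null, marked=A C D E F G
Mark B: refs=null I, marked=A B C D E F G
Mark I: refs=F F, marked=A B C D E F G I
Unmarked (collected): H

Answer: H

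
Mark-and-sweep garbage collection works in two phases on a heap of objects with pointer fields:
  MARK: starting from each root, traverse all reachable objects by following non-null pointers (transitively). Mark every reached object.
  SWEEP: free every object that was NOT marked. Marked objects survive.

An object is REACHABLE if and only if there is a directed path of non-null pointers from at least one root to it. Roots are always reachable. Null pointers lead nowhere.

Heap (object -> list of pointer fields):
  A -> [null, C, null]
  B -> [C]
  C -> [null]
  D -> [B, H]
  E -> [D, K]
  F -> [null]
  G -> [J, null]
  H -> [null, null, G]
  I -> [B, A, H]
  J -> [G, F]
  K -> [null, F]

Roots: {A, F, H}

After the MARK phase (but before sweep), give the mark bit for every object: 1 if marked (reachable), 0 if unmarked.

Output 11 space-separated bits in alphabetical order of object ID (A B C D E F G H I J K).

Answer: 1 0 1 0 0 1 1 1 0 1 0

Derivation:
Roots: A F H
Mark A: refs=null C null, marked=A
Mark F: refs=null, marked=A F
Mark H: refs=null null G, marked=A F H
Mark C: refs=null, marked=A C F H
Mark G: refs=J null, marked=A C F G H
Mark J: refs=G F, marked=A C F G H J
Unmarked (collected): B D E I K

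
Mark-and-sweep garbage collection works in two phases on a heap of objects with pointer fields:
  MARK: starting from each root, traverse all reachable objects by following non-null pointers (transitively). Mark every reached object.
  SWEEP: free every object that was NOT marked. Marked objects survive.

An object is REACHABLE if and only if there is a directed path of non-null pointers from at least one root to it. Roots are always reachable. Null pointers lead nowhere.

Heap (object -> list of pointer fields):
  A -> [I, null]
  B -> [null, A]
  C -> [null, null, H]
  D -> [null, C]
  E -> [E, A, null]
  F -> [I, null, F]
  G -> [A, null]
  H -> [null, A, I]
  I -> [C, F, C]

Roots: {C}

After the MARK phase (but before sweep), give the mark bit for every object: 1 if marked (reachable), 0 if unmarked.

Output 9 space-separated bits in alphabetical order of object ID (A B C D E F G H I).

Roots: C
Mark C: refs=null null H, marked=C
Mark H: refs=null A I, marked=C H
Mark A: refs=I null, marked=A C H
Mark I: refs=C F C, marked=A C H I
Mark F: refs=I null F, marked=A C F H I
Unmarked (collected): B D E G

Answer: 1 0 1 0 0 1 0 1 1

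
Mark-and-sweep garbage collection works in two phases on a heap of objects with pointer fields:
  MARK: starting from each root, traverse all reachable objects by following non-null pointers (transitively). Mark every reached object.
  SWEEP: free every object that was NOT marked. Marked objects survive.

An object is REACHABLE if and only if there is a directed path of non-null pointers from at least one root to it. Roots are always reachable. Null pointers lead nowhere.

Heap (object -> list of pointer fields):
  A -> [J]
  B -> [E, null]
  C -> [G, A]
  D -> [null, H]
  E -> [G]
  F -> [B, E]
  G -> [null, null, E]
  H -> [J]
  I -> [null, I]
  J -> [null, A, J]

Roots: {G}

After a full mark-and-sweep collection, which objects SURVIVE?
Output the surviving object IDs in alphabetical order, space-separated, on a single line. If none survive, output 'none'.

Roots: G
Mark G: refs=null null E, marked=G
Mark E: refs=G, marked=E G
Unmarked (collected): A B C D F H I J

Answer: E G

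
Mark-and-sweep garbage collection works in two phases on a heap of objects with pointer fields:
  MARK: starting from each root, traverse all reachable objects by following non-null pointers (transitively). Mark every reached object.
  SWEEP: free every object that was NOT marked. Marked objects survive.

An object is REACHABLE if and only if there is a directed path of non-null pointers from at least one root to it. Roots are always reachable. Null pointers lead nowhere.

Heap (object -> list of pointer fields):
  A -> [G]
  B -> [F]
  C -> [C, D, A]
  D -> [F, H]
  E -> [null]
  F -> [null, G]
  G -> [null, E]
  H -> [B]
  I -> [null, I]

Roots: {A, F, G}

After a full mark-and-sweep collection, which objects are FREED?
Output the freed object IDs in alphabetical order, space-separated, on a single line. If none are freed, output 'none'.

Roots: A F G
Mark A: refs=G, marked=A
Mark F: refs=null G, marked=A F
Mark G: refs=null E, marked=A F G
Mark E: refs=null, marked=A E F G
Unmarked (collected): B C D H I

Answer: B C D H I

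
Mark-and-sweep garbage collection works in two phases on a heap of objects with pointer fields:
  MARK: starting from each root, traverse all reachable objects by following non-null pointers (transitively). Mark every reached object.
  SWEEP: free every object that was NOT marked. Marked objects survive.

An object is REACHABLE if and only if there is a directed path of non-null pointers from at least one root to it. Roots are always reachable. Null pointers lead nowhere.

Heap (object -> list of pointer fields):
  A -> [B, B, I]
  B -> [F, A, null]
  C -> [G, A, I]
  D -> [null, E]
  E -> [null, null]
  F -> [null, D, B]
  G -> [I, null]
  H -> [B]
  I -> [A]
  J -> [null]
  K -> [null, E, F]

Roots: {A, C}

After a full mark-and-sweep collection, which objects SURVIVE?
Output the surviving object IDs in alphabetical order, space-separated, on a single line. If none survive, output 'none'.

Roots: A C
Mark A: refs=B B I, marked=A
Mark C: refs=G A I, marked=A C
Mark B: refs=F A null, marked=A B C
Mark I: refs=A, marked=A B C I
Mark G: refs=I null, marked=A B C G I
Mark F: refs=null D B, marked=A B C F G I
Mark D: refs=null E, marked=A B C D F G I
Mark E: refs=null null, marked=A B C D E F G I
Unmarked (collected): H J K

Answer: A B C D E F G I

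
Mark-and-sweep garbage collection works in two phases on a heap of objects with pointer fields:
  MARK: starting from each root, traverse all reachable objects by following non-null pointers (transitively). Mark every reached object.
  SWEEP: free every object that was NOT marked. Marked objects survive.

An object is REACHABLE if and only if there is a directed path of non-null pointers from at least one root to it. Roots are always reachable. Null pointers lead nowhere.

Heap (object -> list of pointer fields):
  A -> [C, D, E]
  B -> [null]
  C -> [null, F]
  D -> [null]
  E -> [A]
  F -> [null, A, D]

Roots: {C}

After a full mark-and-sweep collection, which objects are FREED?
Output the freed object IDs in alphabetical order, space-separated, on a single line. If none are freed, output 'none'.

Answer: B

Derivation:
Roots: C
Mark C: refs=null F, marked=C
Mark F: refs=null A D, marked=C F
Mark A: refs=C D E, marked=A C F
Mark D: refs=null, marked=A C D F
Mark E: refs=A, marked=A C D E F
Unmarked (collected): B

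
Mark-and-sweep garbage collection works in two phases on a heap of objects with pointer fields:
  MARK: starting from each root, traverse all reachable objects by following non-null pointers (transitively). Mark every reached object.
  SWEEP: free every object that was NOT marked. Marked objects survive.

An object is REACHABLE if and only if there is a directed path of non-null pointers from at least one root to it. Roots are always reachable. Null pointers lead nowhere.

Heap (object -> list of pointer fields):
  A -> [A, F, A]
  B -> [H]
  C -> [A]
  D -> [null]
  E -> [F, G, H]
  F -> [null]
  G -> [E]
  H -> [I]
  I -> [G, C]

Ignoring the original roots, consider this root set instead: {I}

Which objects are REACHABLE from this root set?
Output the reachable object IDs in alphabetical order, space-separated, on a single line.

Roots: I
Mark I: refs=G C, marked=I
Mark G: refs=E, marked=G I
Mark C: refs=A, marked=C G I
Mark E: refs=F G H, marked=C E G I
Mark A: refs=A F A, marked=A C E G I
Mark F: refs=null, marked=A C E F G I
Mark H: refs=I, marked=A C E F G H I
Unmarked (collected): B D

Answer: A C E F G H I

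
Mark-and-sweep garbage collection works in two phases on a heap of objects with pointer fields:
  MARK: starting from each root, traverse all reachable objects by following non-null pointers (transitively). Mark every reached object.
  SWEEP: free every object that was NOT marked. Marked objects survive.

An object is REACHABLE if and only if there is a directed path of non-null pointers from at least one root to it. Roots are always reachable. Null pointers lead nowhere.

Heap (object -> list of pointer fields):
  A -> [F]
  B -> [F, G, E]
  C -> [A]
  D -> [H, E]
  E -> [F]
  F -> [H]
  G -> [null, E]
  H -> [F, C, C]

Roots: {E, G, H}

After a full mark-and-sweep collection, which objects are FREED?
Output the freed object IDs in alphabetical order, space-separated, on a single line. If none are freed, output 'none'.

Answer: B D

Derivation:
Roots: E G H
Mark E: refs=F, marked=E
Mark G: refs=null E, marked=E G
Mark H: refs=F C C, marked=E G H
Mark F: refs=H, marked=E F G H
Mark C: refs=A, marked=C E F G H
Mark A: refs=F, marked=A C E F G H
Unmarked (collected): B D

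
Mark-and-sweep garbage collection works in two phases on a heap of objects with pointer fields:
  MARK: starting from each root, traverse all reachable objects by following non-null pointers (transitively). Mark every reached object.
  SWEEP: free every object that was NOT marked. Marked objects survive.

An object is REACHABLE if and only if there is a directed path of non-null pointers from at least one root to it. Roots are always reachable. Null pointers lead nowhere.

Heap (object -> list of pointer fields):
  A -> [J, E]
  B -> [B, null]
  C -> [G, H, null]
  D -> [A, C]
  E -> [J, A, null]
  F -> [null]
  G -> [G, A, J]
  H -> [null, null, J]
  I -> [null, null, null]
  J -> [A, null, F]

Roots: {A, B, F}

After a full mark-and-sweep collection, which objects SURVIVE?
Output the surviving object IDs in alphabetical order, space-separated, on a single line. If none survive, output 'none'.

Roots: A B F
Mark A: refs=J E, marked=A
Mark B: refs=B null, marked=A B
Mark F: refs=null, marked=A B F
Mark J: refs=A null F, marked=A B F J
Mark E: refs=J A null, marked=A B E F J
Unmarked (collected): C D G H I

Answer: A B E F J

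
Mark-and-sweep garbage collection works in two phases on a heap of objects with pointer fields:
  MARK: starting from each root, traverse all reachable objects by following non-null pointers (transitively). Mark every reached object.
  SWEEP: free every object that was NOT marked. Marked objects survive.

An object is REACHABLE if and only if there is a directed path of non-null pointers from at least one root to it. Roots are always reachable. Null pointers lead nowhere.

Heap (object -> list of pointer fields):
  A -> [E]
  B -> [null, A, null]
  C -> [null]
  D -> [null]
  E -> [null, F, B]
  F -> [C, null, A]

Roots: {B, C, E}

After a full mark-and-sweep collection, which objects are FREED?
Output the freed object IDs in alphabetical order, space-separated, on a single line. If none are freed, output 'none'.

Roots: B C E
Mark B: refs=null A null, marked=B
Mark C: refs=null, marked=B C
Mark E: refs=null F B, marked=B C E
Mark A: refs=E, marked=A B C E
Mark F: refs=C null A, marked=A B C E F
Unmarked (collected): D

Answer: D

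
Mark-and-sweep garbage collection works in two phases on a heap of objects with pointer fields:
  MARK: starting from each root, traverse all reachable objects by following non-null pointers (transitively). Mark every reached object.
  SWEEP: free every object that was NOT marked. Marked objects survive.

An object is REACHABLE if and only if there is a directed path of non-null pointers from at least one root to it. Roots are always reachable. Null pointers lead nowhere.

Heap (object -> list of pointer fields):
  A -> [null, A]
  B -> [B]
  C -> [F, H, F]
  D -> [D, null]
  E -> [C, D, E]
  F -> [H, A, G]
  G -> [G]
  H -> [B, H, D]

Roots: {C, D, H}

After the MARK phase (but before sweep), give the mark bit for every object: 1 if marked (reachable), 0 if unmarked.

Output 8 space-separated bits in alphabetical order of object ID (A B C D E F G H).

Roots: C D H
Mark C: refs=F H F, marked=C
Mark D: refs=D null, marked=C D
Mark H: refs=B H D, marked=C D H
Mark F: refs=H A G, marked=C D F H
Mark B: refs=B, marked=B C D F H
Mark A: refs=null A, marked=A B C D F H
Mark G: refs=G, marked=A B C D F G H
Unmarked (collected): E

Answer: 1 1 1 1 0 1 1 1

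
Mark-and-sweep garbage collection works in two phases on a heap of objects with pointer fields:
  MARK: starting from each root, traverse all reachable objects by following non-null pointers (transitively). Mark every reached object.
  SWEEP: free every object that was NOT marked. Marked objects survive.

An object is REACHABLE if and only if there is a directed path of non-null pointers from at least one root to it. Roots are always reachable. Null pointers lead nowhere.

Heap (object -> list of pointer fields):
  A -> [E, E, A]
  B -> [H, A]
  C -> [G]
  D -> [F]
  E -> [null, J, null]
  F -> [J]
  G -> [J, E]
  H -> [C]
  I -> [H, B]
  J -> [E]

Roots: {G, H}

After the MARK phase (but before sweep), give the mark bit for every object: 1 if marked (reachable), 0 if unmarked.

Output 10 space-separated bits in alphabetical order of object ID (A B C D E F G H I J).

Answer: 0 0 1 0 1 0 1 1 0 1

Derivation:
Roots: G H
Mark G: refs=J E, marked=G
Mark H: refs=C, marked=G H
Mark J: refs=E, marked=G H J
Mark E: refs=null J null, marked=E G H J
Mark C: refs=G, marked=C E G H J
Unmarked (collected): A B D F I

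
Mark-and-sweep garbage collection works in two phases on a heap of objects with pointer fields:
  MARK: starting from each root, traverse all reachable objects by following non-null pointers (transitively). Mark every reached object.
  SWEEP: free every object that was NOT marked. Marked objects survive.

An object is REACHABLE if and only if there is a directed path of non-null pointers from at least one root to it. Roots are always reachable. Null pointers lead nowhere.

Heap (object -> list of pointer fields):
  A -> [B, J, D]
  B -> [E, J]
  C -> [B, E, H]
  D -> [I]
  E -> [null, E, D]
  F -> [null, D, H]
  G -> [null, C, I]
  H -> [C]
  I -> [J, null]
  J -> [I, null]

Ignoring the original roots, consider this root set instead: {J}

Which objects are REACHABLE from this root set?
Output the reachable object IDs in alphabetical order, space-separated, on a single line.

Answer: I J

Derivation:
Roots: J
Mark J: refs=I null, marked=J
Mark I: refs=J null, marked=I J
Unmarked (collected): A B C D E F G H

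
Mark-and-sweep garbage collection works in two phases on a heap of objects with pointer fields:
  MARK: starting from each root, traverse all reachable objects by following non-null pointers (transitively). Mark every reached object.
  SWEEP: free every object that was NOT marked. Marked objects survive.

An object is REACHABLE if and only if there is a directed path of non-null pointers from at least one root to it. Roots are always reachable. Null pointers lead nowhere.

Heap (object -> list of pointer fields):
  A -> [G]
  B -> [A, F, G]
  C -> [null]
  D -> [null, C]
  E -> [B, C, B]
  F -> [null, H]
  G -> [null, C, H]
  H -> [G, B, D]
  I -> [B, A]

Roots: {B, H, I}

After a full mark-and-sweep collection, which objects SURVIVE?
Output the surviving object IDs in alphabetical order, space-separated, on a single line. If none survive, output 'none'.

Answer: A B C D F G H I

Derivation:
Roots: B H I
Mark B: refs=A F G, marked=B
Mark H: refs=G B D, marked=B H
Mark I: refs=B A, marked=B H I
Mark A: refs=G, marked=A B H I
Mark F: refs=null H, marked=A B F H I
Mark G: refs=null C H, marked=A B F G H I
Mark D: refs=null C, marked=A B D F G H I
Mark C: refs=null, marked=A B C D F G H I
Unmarked (collected): E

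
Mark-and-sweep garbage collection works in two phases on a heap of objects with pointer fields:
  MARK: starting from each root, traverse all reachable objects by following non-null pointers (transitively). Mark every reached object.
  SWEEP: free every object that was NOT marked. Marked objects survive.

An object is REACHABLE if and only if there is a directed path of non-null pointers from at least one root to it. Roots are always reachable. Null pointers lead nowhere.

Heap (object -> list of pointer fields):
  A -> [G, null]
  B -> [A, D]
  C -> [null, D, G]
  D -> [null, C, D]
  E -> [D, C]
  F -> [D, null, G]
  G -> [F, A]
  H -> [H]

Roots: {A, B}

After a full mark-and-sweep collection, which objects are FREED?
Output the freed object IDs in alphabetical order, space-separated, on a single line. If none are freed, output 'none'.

Answer: E H

Derivation:
Roots: A B
Mark A: refs=G null, marked=A
Mark B: refs=A D, marked=A B
Mark G: refs=F A, marked=A B G
Mark D: refs=null C D, marked=A B D G
Mark F: refs=D null G, marked=A B D F G
Mark C: refs=null D G, marked=A B C D F G
Unmarked (collected): E H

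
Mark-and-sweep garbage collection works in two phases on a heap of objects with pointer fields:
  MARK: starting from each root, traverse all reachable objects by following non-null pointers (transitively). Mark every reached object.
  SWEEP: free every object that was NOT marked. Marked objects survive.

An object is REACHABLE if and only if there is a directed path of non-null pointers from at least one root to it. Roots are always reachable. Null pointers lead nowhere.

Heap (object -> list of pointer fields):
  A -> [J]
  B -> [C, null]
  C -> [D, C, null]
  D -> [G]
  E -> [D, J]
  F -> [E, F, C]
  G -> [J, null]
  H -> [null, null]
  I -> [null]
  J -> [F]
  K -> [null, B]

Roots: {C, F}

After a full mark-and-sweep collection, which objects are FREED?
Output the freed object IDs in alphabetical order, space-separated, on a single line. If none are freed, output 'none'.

Answer: A B H I K

Derivation:
Roots: C F
Mark C: refs=D C null, marked=C
Mark F: refs=E F C, marked=C F
Mark D: refs=G, marked=C D F
Mark E: refs=D J, marked=C D E F
Mark G: refs=J null, marked=C D E F G
Mark J: refs=F, marked=C D E F G J
Unmarked (collected): A B H I K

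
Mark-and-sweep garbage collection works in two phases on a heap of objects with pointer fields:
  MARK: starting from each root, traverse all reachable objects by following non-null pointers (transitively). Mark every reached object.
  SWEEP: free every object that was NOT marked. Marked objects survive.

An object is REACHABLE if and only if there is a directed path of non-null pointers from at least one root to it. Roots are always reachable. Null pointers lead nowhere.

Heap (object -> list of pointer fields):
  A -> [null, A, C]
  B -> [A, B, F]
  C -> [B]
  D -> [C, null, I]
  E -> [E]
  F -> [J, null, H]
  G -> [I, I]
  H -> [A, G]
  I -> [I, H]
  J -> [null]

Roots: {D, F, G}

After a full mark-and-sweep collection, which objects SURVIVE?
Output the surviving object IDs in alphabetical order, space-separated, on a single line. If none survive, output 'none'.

Answer: A B C D F G H I J

Derivation:
Roots: D F G
Mark D: refs=C null I, marked=D
Mark F: refs=J null H, marked=D F
Mark G: refs=I I, marked=D F G
Mark C: refs=B, marked=C D F G
Mark I: refs=I H, marked=C D F G I
Mark J: refs=null, marked=C D F G I J
Mark H: refs=A G, marked=C D F G H I J
Mark B: refs=A B F, marked=B C D F G H I J
Mark A: refs=null A C, marked=A B C D F G H I J
Unmarked (collected): E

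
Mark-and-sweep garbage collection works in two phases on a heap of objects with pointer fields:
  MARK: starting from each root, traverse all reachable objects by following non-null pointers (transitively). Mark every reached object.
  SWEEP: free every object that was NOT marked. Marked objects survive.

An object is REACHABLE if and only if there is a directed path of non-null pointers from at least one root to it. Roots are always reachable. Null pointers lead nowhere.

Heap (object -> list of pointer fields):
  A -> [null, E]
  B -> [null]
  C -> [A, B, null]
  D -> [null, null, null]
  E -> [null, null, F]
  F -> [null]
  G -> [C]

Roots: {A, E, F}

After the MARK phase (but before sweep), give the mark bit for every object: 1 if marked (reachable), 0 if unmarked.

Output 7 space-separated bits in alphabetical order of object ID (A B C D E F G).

Answer: 1 0 0 0 1 1 0

Derivation:
Roots: A E F
Mark A: refs=null E, marked=A
Mark E: refs=null null F, marked=A E
Mark F: refs=null, marked=A E F
Unmarked (collected): B C D G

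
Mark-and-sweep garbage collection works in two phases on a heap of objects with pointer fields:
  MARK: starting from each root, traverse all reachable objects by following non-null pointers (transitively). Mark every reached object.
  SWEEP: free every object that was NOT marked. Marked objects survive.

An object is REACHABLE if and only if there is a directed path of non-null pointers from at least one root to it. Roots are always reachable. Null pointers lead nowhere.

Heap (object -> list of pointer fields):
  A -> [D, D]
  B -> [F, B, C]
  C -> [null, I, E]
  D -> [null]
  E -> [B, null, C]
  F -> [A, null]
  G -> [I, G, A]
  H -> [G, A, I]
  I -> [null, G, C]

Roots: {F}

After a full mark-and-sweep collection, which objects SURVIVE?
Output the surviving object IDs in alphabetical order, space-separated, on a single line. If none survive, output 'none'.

Answer: A D F

Derivation:
Roots: F
Mark F: refs=A null, marked=F
Mark A: refs=D D, marked=A F
Mark D: refs=null, marked=A D F
Unmarked (collected): B C E G H I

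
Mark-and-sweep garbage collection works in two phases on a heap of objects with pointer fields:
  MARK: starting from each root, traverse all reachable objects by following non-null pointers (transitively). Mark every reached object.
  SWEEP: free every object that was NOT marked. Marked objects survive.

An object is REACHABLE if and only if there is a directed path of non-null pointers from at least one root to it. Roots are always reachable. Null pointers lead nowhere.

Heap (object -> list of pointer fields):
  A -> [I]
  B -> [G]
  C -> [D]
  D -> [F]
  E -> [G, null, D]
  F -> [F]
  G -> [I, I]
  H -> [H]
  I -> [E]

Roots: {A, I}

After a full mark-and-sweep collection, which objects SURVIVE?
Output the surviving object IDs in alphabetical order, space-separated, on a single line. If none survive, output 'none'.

Roots: A I
Mark A: refs=I, marked=A
Mark I: refs=E, marked=A I
Mark E: refs=G null D, marked=A E I
Mark G: refs=I I, marked=A E G I
Mark D: refs=F, marked=A D E G I
Mark F: refs=F, marked=A D E F G I
Unmarked (collected): B C H

Answer: A D E F G I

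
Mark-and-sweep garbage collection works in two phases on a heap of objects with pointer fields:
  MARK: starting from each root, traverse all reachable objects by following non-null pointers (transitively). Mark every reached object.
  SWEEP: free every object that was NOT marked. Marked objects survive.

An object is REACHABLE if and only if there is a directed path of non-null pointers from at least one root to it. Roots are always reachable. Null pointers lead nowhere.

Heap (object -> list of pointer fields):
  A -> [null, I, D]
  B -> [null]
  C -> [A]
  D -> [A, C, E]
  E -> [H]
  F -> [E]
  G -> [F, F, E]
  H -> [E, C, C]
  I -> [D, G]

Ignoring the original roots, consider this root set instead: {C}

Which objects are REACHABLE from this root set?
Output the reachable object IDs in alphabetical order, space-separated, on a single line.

Roots: C
Mark C: refs=A, marked=C
Mark A: refs=null I D, marked=A C
Mark I: refs=D G, marked=A C I
Mark D: refs=A C E, marked=A C D I
Mark G: refs=F F E, marked=A C D G I
Mark E: refs=H, marked=A C D E G I
Mark F: refs=E, marked=A C D E F G I
Mark H: refs=E C C, marked=A C D E F G H I
Unmarked (collected): B

Answer: A C D E F G H I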